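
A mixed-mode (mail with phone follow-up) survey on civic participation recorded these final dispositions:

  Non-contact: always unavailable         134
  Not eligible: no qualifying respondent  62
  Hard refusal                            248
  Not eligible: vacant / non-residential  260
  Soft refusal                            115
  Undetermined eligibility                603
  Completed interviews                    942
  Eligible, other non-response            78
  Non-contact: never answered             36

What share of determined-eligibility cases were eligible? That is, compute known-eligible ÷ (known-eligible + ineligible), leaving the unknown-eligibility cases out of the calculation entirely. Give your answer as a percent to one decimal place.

Declined to participate = 248 + 115 = 363
No answer / not reached = 36 + 134 = 170
Out of scope = 62 + 260 = 322
Known eligible: 942 + 363 + 170 + 78 = 1553
e = 1553 / (1553 + 322) = 1553 / 1875 = 0.8283

82.8%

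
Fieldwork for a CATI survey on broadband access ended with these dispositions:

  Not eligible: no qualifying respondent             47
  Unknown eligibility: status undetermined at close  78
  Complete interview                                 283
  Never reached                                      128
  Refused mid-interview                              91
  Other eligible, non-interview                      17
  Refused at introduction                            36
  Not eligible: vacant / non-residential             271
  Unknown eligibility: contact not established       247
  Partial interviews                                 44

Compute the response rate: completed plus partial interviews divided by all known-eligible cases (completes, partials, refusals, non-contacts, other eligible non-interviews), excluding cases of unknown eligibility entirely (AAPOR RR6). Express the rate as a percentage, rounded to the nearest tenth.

54.6%

Refusal or break-off = 36 + 91 = 127
Unknown if eligible = 247 + 78 = 325
Ineligible = 47 + 271 = 318
Top = 283 + 44 = 327
Denom = 283 + 44 + 127 + 128 + 17 = 599
RR6 = 327 / 599 = 0.5459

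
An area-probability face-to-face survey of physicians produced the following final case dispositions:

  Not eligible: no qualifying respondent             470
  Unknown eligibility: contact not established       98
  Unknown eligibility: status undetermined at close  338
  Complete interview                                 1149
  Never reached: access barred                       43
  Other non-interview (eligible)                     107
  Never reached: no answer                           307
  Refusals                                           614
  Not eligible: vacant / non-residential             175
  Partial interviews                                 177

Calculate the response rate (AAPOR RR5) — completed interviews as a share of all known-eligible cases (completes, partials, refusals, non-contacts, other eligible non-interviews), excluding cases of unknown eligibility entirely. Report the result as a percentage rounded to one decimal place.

No answer / not reached = 307 + 43 = 350
Undetermined eligibility = 98 + 338 = 436
Screened out, ineligible = 470 + 175 = 645
Top → 1149
Base → 1149 + 177 + 614 + 350 + 107 = 2397
RR5 = 1149 / 2397 = 0.4793

47.9%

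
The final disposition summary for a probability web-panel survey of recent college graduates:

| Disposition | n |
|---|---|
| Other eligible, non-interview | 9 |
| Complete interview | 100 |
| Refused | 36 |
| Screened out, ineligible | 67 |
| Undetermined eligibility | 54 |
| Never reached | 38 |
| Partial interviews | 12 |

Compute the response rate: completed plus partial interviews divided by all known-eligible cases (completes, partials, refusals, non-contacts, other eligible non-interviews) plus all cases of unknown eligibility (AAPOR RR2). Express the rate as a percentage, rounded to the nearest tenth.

45.0%

Top → 100 + 12 = 112
Denom → 100 + 12 + 36 + 38 + 9 + 54 = 249
RR2 = 112 / 249 = 0.4498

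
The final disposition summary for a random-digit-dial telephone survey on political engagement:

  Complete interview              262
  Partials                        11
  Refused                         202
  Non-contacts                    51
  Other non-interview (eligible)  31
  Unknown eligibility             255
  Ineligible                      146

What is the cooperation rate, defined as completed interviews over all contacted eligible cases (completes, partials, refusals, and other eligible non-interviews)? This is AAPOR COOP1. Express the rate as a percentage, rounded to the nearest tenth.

Top → 262
Denominator → 262 + 11 + 202 + 31 = 506
COOP1 = 262 / 506 = 0.5178

51.8%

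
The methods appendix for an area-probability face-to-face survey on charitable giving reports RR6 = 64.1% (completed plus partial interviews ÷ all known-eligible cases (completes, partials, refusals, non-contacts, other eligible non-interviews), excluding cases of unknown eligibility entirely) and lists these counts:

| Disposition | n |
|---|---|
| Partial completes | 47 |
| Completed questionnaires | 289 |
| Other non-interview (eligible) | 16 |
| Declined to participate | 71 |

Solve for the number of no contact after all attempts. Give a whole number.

Top: 289 + 47 = 336
RR6 = 336 / D = 0.641
D = 336 / 0.641 = 524.2
Rest of base = 423
no contact after all attempts = 524.2 − 423 ≈ 101

101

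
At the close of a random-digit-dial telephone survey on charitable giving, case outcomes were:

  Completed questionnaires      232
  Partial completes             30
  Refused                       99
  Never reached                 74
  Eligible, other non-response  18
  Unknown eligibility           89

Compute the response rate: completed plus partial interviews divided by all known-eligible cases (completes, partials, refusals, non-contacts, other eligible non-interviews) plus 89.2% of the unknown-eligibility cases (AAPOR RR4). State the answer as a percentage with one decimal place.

49.2%

Top → 232 + 30 = 262
Eligible (known) → 232 + 30 + 99 + 74 + 18 = 453
e × U → 0.8920 × 89 = 79.39
Denom → 453 + 79.39 = 532.39
RR4 = 262 / 532.39 = 0.4921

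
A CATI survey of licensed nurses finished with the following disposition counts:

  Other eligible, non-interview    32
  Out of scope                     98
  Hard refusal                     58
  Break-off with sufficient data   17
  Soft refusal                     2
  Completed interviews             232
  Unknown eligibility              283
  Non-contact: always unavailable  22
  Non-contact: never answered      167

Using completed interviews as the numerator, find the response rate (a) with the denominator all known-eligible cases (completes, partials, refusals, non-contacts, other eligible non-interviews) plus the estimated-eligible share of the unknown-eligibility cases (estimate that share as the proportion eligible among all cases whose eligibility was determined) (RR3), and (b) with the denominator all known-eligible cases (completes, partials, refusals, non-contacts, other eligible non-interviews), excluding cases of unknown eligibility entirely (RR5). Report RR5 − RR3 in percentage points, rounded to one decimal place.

13.6

Refusal or break-off = 58 + 2 = 60
Never reached = 167 + 22 = 189
Numerator: 232
Determined eligible: 232 + 17 + 60 + 189 + 32 = 530
e = 530 / (530 + 98) = 530 / 628 = 0.8439
e × U: 0.8439 × 283 = 238.82
Base: 530 + 238.82 = 768.82
RR3 = 232 / 768.82 = 0.3018
Base: 232 + 17 + 60 + 189 + 32 = 530
RR5 = 232 / 530 = 0.4377
Difference = 43.77 − 30.18 = 13.59 percentage points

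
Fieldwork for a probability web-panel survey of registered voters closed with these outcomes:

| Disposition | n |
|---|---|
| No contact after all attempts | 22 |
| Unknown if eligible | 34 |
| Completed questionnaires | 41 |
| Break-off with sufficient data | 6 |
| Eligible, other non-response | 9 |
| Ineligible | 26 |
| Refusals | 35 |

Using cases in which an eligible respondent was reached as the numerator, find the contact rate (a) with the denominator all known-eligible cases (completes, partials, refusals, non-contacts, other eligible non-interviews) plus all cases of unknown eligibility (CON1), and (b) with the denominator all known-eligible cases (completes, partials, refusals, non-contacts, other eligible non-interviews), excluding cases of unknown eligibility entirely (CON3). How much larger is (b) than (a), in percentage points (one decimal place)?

Top → 41 + 6 + 35 + 9 = 91
Denom → 41 + 6 + 35 + 22 + 9 + 34 = 147
CON1 = 91 / 147 = 0.6190
Denom → 41 + 6 + 35 + 22 + 9 = 113
CON3 = 91 / 113 = 0.8053
Difference = 80.53 − 61.90 = 18.63 percentage points

18.6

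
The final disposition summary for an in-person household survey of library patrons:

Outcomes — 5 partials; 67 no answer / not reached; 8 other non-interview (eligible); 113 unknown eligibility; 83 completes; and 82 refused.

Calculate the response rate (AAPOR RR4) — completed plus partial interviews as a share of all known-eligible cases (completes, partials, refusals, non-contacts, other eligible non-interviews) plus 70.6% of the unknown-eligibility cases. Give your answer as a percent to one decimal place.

Num: 83 + 5 = 88
Determined eligible: 83 + 5 + 82 + 67 + 8 = 245
Estimated eligible among unknowns: 0.7060 × 113 = 79.78
Denom: 245 + 79.78 = 324.78
RR4 = 88 / 324.78 = 0.2710

27.1%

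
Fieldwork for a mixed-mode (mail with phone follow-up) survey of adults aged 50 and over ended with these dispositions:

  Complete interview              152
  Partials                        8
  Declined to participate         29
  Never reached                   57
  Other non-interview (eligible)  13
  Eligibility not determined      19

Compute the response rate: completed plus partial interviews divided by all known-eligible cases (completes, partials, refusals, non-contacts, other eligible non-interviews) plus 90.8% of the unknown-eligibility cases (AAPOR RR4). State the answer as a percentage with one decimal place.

Numerator: 152 + 8 = 160
Eligible (known): 152 + 8 + 29 + 57 + 13 = 259
Estimated eligible among unknowns: 0.9080 × 19 = 17.25
Base: 259 + 17.25 = 276.25
RR4 = 160 / 276.25 = 0.5792

57.9%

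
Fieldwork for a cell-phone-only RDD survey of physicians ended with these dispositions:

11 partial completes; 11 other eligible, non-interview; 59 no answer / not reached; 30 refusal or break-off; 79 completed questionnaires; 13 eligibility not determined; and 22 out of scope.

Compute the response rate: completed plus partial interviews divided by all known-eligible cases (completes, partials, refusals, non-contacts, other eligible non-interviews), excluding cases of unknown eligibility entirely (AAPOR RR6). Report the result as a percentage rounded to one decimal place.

Num = 79 + 11 = 90
Denom = 79 + 11 + 30 + 59 + 11 = 190
RR6 = 90 / 190 = 0.4737

47.4%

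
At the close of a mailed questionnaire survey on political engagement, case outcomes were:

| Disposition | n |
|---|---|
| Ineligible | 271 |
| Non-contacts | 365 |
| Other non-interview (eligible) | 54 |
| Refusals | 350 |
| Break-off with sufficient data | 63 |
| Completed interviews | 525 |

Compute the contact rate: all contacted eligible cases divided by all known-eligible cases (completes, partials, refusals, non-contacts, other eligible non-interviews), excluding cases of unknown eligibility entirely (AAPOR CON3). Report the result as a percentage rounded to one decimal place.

Numerator = 525 + 63 + 350 + 54 = 992
Base = 525 + 63 + 350 + 365 + 54 = 1357
CON3 = 992 / 1357 = 0.7310

73.1%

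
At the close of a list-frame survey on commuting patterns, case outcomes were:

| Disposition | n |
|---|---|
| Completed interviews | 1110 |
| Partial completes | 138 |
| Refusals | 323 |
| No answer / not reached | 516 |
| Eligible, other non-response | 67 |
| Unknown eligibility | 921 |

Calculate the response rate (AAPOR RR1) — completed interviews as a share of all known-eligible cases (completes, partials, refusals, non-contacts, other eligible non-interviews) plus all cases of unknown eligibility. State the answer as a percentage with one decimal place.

36.1%

Top = 1110
Denominator = 1110 + 138 + 323 + 516 + 67 + 921 = 3075
RR1 = 1110 / 3075 = 0.3610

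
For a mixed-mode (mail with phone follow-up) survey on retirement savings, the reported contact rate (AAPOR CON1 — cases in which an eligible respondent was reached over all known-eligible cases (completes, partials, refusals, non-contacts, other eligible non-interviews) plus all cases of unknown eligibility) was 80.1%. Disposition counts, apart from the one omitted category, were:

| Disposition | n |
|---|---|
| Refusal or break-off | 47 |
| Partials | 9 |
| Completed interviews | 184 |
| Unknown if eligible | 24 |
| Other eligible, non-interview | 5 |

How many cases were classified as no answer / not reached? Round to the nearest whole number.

Num: 184 + 9 + 47 + 5 = 245
CON1 = 245 / D = 0.801
D = 245 / 0.801 = 305.9
Remaining denominator categories sum to 269
no answer / not reached = 305.9 − 269 ≈ 37

37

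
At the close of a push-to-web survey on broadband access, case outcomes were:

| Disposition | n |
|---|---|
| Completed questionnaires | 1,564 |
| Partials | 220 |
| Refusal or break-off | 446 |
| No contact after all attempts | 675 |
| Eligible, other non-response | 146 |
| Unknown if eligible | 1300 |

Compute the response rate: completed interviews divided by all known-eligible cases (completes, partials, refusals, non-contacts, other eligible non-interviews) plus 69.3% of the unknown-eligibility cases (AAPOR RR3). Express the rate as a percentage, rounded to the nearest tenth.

Numerator → 1564
Determined eligible → 1564 + 220 + 446 + 675 + 146 = 3051
e × U → 0.6930 × 1300 = 900.90
Base → 3051 + 900.90 = 3951.90
RR3 = 1564 / 3951.90 = 0.3958

39.6%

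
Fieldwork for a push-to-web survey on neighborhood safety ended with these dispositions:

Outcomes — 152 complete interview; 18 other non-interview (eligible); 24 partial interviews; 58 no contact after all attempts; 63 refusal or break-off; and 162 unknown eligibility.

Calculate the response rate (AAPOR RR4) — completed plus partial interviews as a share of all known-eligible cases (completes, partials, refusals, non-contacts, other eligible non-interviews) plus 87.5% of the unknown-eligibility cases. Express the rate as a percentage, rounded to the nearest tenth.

38.5%

Top: 152 + 24 = 176
Known eligible: 152 + 24 + 63 + 58 + 18 = 315
Eligible share of unknowns: 0.8750 × 162 = 141.75
Denom: 315 + 141.75 = 456.75
RR4 = 176 / 456.75 = 0.3853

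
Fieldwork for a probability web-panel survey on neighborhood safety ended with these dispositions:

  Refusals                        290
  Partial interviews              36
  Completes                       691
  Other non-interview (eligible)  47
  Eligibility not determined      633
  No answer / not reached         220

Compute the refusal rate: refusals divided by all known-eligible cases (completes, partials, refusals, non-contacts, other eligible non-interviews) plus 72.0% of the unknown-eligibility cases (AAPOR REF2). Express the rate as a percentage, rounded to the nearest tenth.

Top → 290
Known eligible → 691 + 36 + 290 + 220 + 47 = 1284
Estimated eligible among unknowns → 0.7200 × 633 = 455.76
Denominator → 1284 + 455.76 = 1739.76
REF2 = 290 / 1739.76 = 0.1667

16.7%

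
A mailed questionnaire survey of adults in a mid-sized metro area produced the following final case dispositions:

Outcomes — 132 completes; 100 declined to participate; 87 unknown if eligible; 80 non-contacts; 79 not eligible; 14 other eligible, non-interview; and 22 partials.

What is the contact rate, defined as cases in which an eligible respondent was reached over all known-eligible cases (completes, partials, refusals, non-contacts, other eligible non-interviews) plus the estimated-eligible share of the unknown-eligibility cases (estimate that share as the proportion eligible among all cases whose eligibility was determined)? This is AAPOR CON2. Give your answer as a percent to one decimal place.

Numerator = 132 + 22 + 100 + 14 = 268
Eligible (known) = 132 + 22 + 100 + 80 + 14 = 348
e = 348 / (348 + 79) = 348 / 427 = 0.8150
Estimated eligible among unknowns = 0.8150 × 87 = 70.91
Denom = 348 + 70.91 = 418.91
CON2 = 268 / 418.91 = 0.6398

64.0%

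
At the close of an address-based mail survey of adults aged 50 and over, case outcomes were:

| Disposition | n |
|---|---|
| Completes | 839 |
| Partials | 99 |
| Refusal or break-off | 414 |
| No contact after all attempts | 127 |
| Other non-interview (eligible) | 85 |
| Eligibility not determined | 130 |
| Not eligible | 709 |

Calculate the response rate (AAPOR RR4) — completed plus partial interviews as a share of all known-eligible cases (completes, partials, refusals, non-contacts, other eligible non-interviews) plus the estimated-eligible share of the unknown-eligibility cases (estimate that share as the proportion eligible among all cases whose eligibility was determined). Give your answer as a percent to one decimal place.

56.7%

Numerator → 839 + 99 = 938
Known eligible → 839 + 99 + 414 + 127 + 85 = 1564
e = 1564 / (1564 + 709) = 1564 / 2273 = 0.6881
Estimated eligible among unknowns → 0.6881 × 130 = 89.45
Denominator → 1564 + 89.45 = 1653.45
RR4 = 938 / 1653.45 = 0.5673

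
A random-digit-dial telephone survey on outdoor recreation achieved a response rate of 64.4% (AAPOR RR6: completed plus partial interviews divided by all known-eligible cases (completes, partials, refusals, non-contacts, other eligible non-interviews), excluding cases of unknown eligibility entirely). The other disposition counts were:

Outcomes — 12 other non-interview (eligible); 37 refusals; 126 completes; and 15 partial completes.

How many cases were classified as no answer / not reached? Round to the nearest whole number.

29

Top → 126 + 15 = 141
RR6 = 141 / D = 0.644
D = 141 / 0.644 = 218.9
Rest of base = 190
no answer / not reached = 218.9 − 190 ≈ 29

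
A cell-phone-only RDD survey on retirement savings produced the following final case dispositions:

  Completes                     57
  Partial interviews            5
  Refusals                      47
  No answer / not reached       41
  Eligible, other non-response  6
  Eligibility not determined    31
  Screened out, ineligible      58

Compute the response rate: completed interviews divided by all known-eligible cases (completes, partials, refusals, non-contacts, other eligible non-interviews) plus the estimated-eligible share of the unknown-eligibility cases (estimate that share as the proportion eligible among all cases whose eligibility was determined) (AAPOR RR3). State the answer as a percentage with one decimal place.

Top = 57
Eligible (known) = 57 + 5 + 47 + 41 + 6 = 156
e = 156 / (156 + 58) = 156 / 214 = 0.7290
Eligible share of unknowns = 0.7290 × 31 = 22.60
Denominator = 156 + 22.60 = 178.60
RR3 = 57 / 178.60 = 0.3191

31.9%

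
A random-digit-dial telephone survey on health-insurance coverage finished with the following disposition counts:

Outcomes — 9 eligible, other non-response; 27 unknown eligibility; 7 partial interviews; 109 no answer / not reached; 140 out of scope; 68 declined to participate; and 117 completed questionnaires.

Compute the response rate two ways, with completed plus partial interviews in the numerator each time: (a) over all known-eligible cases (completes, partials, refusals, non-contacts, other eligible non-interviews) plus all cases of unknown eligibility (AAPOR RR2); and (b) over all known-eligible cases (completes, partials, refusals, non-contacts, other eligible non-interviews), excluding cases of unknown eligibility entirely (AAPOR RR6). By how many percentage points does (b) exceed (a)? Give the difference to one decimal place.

Numerator = 117 + 7 = 124
Base = 117 + 7 + 68 + 109 + 9 + 27 = 337
RR2 = 124 / 337 = 0.3680
Base = 117 + 7 + 68 + 109 + 9 = 310
RR6 = 124 / 310 = 0.4000
Difference = 40.00 − 36.80 = 3.20 percentage points

3.2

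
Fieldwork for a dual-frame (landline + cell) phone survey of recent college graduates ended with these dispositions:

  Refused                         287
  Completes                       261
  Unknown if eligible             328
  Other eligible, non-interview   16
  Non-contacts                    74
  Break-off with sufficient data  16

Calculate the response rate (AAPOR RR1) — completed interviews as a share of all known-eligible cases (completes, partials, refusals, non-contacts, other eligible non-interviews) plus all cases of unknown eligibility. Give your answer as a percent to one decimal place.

Top → 261
Denom → 261 + 16 + 287 + 74 + 16 + 328 = 982
RR1 = 261 / 982 = 0.2658

26.6%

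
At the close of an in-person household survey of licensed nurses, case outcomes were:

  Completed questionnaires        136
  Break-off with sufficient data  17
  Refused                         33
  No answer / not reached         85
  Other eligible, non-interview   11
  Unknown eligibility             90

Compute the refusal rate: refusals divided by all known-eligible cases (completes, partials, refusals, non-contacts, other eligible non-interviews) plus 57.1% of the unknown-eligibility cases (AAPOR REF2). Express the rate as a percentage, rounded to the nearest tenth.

9.9%

Numerator: 33
Determined eligible: 136 + 17 + 33 + 85 + 11 = 282
Eligible share of unknowns: 0.5710 × 90 = 51.39
Base: 282 + 51.39 = 333.39
REF2 = 33 / 333.39 = 0.0990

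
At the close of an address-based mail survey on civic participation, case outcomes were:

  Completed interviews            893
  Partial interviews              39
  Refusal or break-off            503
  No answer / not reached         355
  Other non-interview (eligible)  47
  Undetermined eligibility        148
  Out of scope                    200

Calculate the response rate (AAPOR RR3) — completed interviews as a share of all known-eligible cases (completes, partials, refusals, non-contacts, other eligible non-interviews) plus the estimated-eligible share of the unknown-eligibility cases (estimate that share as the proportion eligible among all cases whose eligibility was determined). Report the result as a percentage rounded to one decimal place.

45.3%

Num = 893
Eligible (known) = 893 + 39 + 503 + 355 + 47 = 1837
e = 1837 / (1837 + 200) = 1837 / 2037 = 0.9018
Eligible share of unknowns = 0.9018 × 148 = 133.47
Denominator = 1837 + 133.47 = 1970.47
RR3 = 893 / 1970.47 = 0.4532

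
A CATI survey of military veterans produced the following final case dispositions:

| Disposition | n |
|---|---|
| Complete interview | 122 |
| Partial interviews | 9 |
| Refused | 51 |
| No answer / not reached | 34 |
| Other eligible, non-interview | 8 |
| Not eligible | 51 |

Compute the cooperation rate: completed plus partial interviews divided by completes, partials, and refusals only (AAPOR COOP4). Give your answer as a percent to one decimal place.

72.0%

Num = 122 + 9 = 131
Base = 122 + 9 + 51 = 182
COOP4 = 131 / 182 = 0.7198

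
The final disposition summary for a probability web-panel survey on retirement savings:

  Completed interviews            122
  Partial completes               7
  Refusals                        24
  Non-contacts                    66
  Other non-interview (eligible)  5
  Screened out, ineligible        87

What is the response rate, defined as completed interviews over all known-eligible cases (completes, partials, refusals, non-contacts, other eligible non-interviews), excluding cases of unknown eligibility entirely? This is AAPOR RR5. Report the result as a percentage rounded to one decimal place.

Numerator = 122
Denom = 122 + 7 + 24 + 66 + 5 = 224
RR5 = 122 / 224 = 0.5446

54.5%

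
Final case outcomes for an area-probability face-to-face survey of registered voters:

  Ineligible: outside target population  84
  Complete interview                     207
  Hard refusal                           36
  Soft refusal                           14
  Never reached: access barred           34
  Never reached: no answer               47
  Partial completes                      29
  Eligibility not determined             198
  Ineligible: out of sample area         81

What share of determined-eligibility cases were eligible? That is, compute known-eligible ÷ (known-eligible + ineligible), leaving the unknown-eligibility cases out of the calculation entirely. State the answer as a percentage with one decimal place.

69.0%

Refusals = 36 + 14 = 50
No answer / not reached = 47 + 34 = 81
Out of scope = 84 + 81 = 165
Eligible (known): 207 + 29 + 50 + 81 = 367
e = 367 / (367 + 165) = 367 / 532 = 0.6898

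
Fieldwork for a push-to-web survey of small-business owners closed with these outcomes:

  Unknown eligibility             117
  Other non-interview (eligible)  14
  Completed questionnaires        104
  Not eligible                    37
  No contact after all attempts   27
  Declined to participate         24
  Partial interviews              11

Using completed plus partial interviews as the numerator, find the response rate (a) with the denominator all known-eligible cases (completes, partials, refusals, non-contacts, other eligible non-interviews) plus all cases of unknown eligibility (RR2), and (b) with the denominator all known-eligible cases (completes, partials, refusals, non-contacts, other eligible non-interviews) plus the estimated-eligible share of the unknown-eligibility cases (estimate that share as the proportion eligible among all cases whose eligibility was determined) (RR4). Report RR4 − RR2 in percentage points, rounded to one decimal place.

Top = 104 + 11 = 115
Denominator = 104 + 11 + 24 + 27 + 14 + 117 = 297
RR2 = 115 / 297 = 0.3872
Known eligible = 104 + 11 + 24 + 27 + 14 = 180
e = 180 / (180 + 37) = 180 / 217 = 0.8295
Eligible share of unknowns = 0.8295 × 117 = 97.05
Denominator = 180 + 97.05 = 277.05
RR4 = 115 / 277.05 = 0.4151
Difference = 41.51 − 38.72 = 2.79 percentage points

2.8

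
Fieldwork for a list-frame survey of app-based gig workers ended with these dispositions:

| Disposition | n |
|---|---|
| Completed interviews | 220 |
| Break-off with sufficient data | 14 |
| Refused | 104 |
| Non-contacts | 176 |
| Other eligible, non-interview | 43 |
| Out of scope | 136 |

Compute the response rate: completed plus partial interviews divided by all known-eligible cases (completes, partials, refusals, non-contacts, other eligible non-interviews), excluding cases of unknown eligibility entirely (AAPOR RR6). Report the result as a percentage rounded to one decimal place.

42.0%

Num → 220 + 14 = 234
Denom → 220 + 14 + 104 + 176 + 43 = 557
RR6 = 234 / 557 = 0.4201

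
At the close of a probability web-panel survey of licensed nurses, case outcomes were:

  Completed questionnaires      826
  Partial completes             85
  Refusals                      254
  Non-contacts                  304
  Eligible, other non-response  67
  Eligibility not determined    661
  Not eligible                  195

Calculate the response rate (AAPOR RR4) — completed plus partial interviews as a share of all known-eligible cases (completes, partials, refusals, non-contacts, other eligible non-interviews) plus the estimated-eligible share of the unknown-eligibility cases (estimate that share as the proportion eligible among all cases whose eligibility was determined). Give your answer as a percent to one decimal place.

Numerator = 826 + 85 = 911
Eligible (known) = 826 + 85 + 254 + 304 + 67 = 1536
e = 1536 / (1536 + 195) = 1536 / 1731 = 0.8873
e × U = 0.8873 × 661 = 586.51
Denom = 1536 + 586.51 = 2122.51
RR4 = 911 / 2122.51 = 0.4292

42.9%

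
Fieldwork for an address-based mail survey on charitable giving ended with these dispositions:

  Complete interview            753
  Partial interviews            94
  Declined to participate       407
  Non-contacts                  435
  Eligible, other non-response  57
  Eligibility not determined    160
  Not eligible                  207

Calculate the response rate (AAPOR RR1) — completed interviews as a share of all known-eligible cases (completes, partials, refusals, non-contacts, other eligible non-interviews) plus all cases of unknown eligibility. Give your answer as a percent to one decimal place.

Numerator = 753
Base = 753 + 94 + 407 + 435 + 57 + 160 = 1906
RR1 = 753 / 1906 = 0.3951

39.5%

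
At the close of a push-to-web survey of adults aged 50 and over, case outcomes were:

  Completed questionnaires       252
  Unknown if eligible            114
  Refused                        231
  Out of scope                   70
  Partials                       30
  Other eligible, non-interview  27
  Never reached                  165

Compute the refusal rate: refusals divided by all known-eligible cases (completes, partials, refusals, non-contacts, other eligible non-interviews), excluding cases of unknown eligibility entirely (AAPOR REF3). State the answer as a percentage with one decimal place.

32.8%

Numerator → 231
Base → 252 + 30 + 231 + 165 + 27 = 705
REF3 = 231 / 705 = 0.3277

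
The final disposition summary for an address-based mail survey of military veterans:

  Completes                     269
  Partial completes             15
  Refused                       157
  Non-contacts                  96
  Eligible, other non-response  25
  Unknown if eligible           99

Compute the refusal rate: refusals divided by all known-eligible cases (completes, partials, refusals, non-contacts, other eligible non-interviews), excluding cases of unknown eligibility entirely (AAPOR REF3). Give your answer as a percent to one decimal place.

Num: 157
Base: 269 + 15 + 157 + 96 + 25 = 562
REF3 = 157 / 562 = 0.2794

27.9%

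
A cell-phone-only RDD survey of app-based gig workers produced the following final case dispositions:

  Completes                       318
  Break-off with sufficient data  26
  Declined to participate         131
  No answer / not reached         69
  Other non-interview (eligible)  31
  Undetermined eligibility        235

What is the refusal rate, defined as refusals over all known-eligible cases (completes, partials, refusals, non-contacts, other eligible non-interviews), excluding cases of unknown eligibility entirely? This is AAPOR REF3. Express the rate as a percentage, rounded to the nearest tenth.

22.8%

Top → 131
Denom → 318 + 26 + 131 + 69 + 31 = 575
REF3 = 131 / 575 = 0.2278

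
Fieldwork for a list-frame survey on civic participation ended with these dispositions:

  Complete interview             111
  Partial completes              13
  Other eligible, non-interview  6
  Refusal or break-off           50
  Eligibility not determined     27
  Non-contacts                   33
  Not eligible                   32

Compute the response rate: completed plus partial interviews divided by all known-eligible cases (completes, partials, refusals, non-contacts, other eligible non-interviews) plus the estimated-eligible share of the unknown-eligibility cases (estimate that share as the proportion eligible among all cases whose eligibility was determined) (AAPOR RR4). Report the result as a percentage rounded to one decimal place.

52.4%

Num = 111 + 13 = 124
Eligible (known) = 111 + 13 + 50 + 33 + 6 = 213
e = 213 / (213 + 32) = 213 / 245 = 0.8694
e × U = 0.8694 × 27 = 23.47
Base = 213 + 23.47 = 236.47
RR4 = 124 / 236.47 = 0.5244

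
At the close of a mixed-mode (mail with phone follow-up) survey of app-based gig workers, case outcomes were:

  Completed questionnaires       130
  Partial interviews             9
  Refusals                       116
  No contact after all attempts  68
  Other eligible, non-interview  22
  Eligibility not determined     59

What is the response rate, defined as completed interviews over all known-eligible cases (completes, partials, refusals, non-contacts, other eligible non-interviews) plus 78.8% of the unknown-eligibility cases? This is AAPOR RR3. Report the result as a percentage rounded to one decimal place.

33.2%

Num: 130
Determined eligible: 130 + 9 + 116 + 68 + 22 = 345
e × U: 0.7880 × 59 = 46.49
Denominator: 345 + 46.49 = 391.49
RR3 = 130 / 391.49 = 0.3321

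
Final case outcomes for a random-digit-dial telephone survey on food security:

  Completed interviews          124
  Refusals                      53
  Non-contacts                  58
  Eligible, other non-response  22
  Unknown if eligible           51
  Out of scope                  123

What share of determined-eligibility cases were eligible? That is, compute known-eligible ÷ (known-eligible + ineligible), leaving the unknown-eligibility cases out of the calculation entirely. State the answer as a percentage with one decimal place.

67.6%

Known eligible → 124 + 53 + 58 + 22 = 257
e = 257 / (257 + 123) = 257 / 380 = 0.6763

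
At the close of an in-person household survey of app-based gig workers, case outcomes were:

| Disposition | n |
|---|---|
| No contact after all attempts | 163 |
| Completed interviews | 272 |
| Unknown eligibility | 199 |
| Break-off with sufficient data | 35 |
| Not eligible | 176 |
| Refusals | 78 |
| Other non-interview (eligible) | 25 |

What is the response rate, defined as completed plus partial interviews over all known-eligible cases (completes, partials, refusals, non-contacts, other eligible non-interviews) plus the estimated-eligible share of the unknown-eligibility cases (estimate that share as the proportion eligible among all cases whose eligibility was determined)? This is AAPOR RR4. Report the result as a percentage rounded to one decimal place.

42.3%

Numerator → 272 + 35 = 307
Determined eligible → 272 + 35 + 78 + 163 + 25 = 573
e = 573 / (573 + 176) = 573 / 749 = 0.7650
e × U → 0.7650 × 199 = 152.24
Denom → 573 + 152.24 = 725.24
RR4 = 307 / 725.24 = 0.4233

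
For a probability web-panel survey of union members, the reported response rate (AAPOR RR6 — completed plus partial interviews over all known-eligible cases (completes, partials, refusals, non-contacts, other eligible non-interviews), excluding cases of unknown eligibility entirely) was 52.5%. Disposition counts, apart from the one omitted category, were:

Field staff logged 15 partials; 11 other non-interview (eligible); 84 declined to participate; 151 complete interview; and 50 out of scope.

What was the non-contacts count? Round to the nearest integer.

Num: 151 + 15 = 166
RR6 = 166 / D = 0.525
D = 166 / 0.525 = 316.2
Remaining denominator categories sum to 261
non-contacts = 316.2 − 261 ≈ 55

55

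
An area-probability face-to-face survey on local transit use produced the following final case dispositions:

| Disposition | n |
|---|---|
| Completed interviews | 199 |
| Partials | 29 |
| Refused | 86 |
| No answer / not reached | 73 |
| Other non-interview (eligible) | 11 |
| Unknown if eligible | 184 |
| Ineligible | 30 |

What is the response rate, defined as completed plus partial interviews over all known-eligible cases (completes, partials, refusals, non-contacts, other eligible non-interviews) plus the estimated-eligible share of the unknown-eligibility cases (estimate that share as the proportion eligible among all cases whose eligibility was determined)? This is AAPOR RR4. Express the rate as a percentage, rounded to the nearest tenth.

Top: 199 + 29 = 228
Eligible (known): 199 + 29 + 86 + 73 + 11 = 398
e = 398 / (398 + 30) = 398 / 428 = 0.9299
Eligible share of unknowns: 0.9299 × 184 = 171.10
Denominator: 398 + 171.10 = 569.10
RR4 = 228 / 569.10 = 0.4006

40.1%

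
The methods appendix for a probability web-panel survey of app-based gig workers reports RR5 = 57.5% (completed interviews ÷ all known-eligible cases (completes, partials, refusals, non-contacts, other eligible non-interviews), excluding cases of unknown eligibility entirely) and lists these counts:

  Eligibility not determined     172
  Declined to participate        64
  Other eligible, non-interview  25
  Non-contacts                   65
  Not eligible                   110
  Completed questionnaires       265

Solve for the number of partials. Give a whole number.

RR5 = 265 / D = 0.575
D = 265 / 0.575 = 460.9
Rest of base = 419
partials = 460.9 − 419 ≈ 42

42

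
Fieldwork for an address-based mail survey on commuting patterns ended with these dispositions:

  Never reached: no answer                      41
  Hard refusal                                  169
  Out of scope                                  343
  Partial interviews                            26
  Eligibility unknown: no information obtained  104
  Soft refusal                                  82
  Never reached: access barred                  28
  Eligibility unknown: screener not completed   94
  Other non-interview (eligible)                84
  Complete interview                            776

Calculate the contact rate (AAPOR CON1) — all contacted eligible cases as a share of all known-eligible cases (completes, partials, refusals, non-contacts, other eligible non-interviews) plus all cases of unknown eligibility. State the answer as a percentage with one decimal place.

Declined to participate = 169 + 82 = 251
No answer / not reached = 41 + 28 = 69
Undetermined eligibility = 94 + 104 = 198
Num: 776 + 26 + 251 + 84 = 1137
Denom: 776 + 26 + 251 + 69 + 84 + 198 = 1404
CON1 = 1137 / 1404 = 0.8098

81.0%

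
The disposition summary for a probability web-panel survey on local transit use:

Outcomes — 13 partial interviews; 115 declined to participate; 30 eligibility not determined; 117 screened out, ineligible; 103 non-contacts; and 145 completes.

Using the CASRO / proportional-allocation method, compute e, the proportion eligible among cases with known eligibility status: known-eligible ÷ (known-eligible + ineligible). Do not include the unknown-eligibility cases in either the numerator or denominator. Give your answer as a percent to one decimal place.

76.3%

Determined eligible → 145 + 13 + 115 + 103 = 376
e = 376 / (376 + 117) = 376 / 493 = 0.7627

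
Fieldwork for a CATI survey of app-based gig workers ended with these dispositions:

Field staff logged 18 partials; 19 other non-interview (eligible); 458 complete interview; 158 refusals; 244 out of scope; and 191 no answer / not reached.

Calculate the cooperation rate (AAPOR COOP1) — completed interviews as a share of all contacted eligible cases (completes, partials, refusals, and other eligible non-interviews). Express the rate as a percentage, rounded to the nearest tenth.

70.1%

Num → 458
Denom → 458 + 18 + 158 + 19 = 653
COOP1 = 458 / 653 = 0.7014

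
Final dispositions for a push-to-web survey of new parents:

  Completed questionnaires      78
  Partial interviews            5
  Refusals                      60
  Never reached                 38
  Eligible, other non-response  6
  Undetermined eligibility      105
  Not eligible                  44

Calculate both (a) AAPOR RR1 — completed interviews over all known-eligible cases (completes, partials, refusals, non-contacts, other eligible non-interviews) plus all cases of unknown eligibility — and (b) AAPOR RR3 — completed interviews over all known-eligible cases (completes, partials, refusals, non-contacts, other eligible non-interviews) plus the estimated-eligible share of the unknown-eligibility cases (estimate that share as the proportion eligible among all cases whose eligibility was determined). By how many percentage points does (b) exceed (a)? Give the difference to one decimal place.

Top → 78
Denominator → 78 + 5 + 60 + 38 + 6 + 105 = 292
RR1 = 78 / 292 = 0.2671
Determined eligible → 78 + 5 + 60 + 38 + 6 = 187
e = 187 / (187 + 44) = 187 / 231 = 0.8095
Eligible share of unknowns → 0.8095 × 105 = 85.00
Denominator → 187 + 85.00 = 272.00
RR3 = 78 / 272.00 = 0.2868
Difference = 28.68 − 26.71 = 1.97 percentage points

2.0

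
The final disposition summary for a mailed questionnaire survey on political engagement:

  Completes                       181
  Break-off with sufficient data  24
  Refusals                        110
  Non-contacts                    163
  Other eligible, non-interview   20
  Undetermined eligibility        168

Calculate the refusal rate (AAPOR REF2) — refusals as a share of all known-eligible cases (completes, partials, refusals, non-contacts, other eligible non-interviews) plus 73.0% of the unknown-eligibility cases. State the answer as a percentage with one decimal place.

Num: 110
Determined eligible: 181 + 24 + 110 + 163 + 20 = 498
Eligible share of unknowns: 0.7300 × 168 = 122.64
Base: 498 + 122.64 = 620.64
REF2 = 110 / 620.64 = 0.1772

17.7%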